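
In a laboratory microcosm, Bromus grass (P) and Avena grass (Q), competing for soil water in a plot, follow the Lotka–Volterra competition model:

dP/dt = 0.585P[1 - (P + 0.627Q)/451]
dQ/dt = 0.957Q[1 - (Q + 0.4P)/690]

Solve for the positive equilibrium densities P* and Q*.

P* ≈ 24.5, Q* ≈ 680

Setting both brackets to zero gives the nullclines P + 0.627Q = 451 and 0.4P + Q = 690.
Substituting Q = 690 - 0.4P into the first: P(1 - 0.627·0.4) = 451 - 0.627·690.
So P* = 18.4/0.749 = 24.5, and then Q* = 690 - 0.4·24.5 = 680.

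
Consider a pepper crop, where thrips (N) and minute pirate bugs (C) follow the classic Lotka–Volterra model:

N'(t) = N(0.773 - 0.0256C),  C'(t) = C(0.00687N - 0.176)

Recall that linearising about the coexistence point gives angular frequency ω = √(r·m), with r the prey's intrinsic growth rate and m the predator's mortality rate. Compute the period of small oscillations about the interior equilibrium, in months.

T ≈ 17 months

Here r = 0.773 and m = 0.176, so r·m = 0.136.
ω = √0.136 = 0.369 per month, hence T = 2π/ω ≈ 17 months.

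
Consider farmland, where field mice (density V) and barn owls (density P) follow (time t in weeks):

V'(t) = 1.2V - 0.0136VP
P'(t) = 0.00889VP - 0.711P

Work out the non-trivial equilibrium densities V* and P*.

V* ≈ 80, P* ≈ 88.2

Set dP/dt = 0 with P > 0: 0.00889V - 0.711 = 0, so V* = 0.711/0.00889 = 80.
Set dV/dt = 0 with V > 0: 1.2 - 0.0136P = 0, so P* = 1.2/0.0136 = 88.2.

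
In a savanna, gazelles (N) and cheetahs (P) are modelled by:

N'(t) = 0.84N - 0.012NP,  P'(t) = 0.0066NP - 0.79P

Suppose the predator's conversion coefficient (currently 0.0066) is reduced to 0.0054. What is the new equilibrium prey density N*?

N* ≈ 146

At the interior fixed point, setting dP/dt = 0 with P > 0 fixes N* = (predator death rate)/(NP coefficient) — independent of the other coefficients.
With the change, N* = 0.79/0.0054 = 146; it rises from 120.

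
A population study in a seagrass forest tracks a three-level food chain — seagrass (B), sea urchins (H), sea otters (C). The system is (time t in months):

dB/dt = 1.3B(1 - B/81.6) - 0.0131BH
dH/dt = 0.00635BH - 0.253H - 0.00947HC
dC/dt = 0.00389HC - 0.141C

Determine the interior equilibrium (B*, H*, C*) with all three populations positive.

From dC/dt = 0: 0.00389H* = 0.141, so H* = 36.2.
From dB/dt = 0: 1.3(1 - B*/81.6) = 0.0131·36.2, giving B* = 81.6·(1 - 0.365) = 51.8.
From dH/dt = 0: 0.00635·51.8 - 0.253 = 0.00947C*, so C* = 0.0759/0.00947 = 8.01.

B* ≈ 51.8, H* ≈ 36.2, C* ≈ 8.01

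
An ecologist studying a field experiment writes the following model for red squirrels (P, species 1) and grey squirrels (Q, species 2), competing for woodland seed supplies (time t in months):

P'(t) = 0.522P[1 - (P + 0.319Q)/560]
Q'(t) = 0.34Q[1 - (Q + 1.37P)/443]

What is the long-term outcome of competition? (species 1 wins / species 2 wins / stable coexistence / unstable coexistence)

Compare the nullcline intercepts: K1/α12 = 560/0.319 = 1760 > K2 = 443; K2/α21 = 443/1.37 = 323 < K1 = 560.
Since the inequalities point opposite ways, species 1 can invade but species 2 cannot.

species 1 excludes species 2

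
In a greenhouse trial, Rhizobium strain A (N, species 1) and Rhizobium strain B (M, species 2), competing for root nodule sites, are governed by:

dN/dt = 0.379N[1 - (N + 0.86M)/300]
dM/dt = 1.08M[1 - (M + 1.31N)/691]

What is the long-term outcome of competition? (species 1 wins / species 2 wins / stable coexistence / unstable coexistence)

Compare the nullcline intercepts: K1/α12 = 300/0.86 = 349 < K2 = 691; K2/α21 = 691/1.31 = 527 > K1 = 300.
Since the inequalities point opposite ways, species 2 can invade but species 1 cannot.

species 2 excludes species 1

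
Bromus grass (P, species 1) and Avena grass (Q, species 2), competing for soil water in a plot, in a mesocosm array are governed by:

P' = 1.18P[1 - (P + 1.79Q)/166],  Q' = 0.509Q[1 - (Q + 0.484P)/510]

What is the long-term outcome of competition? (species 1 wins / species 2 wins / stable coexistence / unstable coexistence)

species 2 excludes species 1

Compare the nullcline intercepts: K1/α12 = 166/1.79 = 92.7 < K2 = 510; K2/α21 = 510/0.484 = 1050 > K1 = 166.
Since the inequalities point opposite ways, species 2 can invade but species 1 cannot.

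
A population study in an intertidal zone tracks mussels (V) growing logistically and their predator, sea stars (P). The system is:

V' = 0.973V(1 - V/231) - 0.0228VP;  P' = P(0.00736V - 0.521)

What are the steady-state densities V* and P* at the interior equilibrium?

V* ≈ 70.8, P* ≈ 29.6

From dP/dt = 0 with P > 0: 0.00736V* = 0.521, so V* = 70.8.
Substitute into dV/dt = 0: 0.973(1 - 70.8/231) = 0.0228P*.
The bracket is 0.694, giving P* = 0.675/0.0228 = 29.6.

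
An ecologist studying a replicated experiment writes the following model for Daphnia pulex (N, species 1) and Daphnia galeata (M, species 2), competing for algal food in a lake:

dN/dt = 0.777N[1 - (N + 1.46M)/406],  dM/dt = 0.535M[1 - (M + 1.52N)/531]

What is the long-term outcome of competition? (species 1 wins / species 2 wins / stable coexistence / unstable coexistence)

unstable coexistence (outcome depends on initial conditions)

Compare the nullcline intercepts: K1/α12 = 406/1.46 = 278 < K2 = 531; K2/α21 = 531/1.52 = 349 < K1 = 406.
Since both are reversed, neither can invade when rare; the interior point is a saddle.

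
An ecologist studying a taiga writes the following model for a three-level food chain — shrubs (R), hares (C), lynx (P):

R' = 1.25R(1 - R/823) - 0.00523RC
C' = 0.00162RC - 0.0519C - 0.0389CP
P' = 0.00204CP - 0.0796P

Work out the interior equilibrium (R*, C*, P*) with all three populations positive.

From dP/dt = 0: 0.00204C* = 0.0796, so C* = 39.
From dR/dt = 0: 1.25(1 - R*/823) = 0.00523·39, giving R* = 823·(1 - 0.163) = 689.
From dC/dt = 0: 0.00162·689 - 0.0519 = 0.0389P*, so P* = 1.06/0.0389 = 27.3.

R* ≈ 689, C* ≈ 39, P* ≈ 27.3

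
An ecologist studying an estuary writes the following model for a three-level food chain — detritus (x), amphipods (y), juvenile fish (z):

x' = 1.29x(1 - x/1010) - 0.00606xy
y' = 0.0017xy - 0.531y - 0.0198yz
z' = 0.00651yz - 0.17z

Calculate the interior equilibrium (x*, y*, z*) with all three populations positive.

x* ≈ 886, y* ≈ 26.1, z* ≈ 49.3

From dz/dt = 0: 0.00651y* = 0.17, so y* = 26.1.
From dx/dt = 0: 1.29(1 - x*/1010) = 0.00606·26.1, giving x* = 1010·(1 - 0.123) = 886.
From dy/dt = 0: 0.0017·886 - 0.531 = 0.0198z*, so z* = 0.975/0.0198 = 49.3.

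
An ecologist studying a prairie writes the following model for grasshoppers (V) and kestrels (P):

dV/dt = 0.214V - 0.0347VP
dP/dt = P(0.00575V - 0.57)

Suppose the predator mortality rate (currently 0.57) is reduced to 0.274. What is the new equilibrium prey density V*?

At the interior fixed point, setting dP/dt = 0 with P > 0 fixes V* = (predator death rate)/(VP coefficient) — independent of the other coefficients.
With the change, V* = 0.274/0.00575 = 47.7; it falls from 99.1.

V* ≈ 47.7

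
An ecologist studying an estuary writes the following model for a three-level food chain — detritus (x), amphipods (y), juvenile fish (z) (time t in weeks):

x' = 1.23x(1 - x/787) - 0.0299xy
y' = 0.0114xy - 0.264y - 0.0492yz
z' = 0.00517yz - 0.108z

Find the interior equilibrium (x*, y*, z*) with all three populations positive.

From dz/dt = 0: 0.00517y* = 0.108, so y* = 20.9.
From dx/dt = 0: 1.23(1 - x*/787) = 0.0299·20.9, giving x* = 787·(1 - 0.508) = 387.
From dy/dt = 0: 0.0114·387 - 0.264 = 0.0492z*, so z* = 4.15/0.0492 = 84.4.

x* ≈ 387, y* ≈ 20.9, z* ≈ 84.4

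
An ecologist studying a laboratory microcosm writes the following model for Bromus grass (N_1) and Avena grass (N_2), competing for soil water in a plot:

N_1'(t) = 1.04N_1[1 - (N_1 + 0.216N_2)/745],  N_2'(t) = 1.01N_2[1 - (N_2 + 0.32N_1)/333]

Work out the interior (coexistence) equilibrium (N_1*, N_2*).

N_1* ≈ 723, N_2* ≈ 102

Setting both brackets to zero gives the nullclines N_1 + 0.216N_2 = 745 and 0.32N_1 + N_2 = 333.
Substituting N_2 = 333 - 0.32N_1 into the first: N_1(1 - 0.216·0.32) = 745 - 0.216·333.
So N_1* = 673/0.931 = 723, and then N_2* = 333 - 0.32·723 = 102.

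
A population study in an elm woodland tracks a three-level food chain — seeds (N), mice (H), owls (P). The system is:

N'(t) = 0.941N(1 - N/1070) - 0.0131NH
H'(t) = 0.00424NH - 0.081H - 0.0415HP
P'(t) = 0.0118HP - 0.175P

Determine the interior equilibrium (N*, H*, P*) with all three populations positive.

N* ≈ 849, H* ≈ 14.8, P* ≈ 84.8

From dP/dt = 0: 0.0118H* = 0.175, so H* = 14.8.
From dN/dt = 0: 0.941(1 - N*/1070) = 0.0131·14.8, giving N* = 1070·(1 - 0.206) = 849.
From dH/dt = 0: 0.00424·849 - 0.081 = 0.0415P*, so P* = 3.52/0.0415 = 84.8.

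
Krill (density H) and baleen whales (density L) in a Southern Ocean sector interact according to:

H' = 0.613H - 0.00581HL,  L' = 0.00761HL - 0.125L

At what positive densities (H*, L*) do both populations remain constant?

H* ≈ 16.4, L* ≈ 106

Set dL/dt = 0 with L > 0: 0.00761H - 0.125 = 0, so H* = 0.125/0.00761 = 16.4.
Set dH/dt = 0 with H > 0: 0.613 - 0.00581L = 0, so L* = 0.613/0.00581 = 106.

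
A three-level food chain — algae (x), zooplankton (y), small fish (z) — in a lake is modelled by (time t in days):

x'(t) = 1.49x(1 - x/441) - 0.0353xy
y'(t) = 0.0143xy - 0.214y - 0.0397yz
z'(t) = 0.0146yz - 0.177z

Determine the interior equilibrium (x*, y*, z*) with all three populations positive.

From dz/dt = 0: 0.0146y* = 0.177, so y* = 12.1.
From dx/dt = 0: 1.49(1 - x*/441) = 0.0353·12.1, giving x* = 441·(1 - 0.287) = 314.
From dy/dt = 0: 0.0143·314 - 0.214 = 0.0397z*, so z* = 4.28/0.0397 = 108.

x* ≈ 314, y* ≈ 12.1, z* ≈ 108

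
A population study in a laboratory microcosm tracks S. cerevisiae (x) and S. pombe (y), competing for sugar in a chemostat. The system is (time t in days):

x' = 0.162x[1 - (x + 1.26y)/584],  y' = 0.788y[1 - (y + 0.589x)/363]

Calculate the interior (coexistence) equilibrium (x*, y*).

Setting both brackets to zero gives the nullclines x + 1.26y = 584 and 0.589x + y = 363.
Substituting y = 363 - 0.589x into the first: x(1 - 1.26·0.589) = 584 - 1.26·363.
So x* = 127/0.258 = 491, and then y* = 363 - 0.589·491 = 73.8.

x* ≈ 491, y* ≈ 73.8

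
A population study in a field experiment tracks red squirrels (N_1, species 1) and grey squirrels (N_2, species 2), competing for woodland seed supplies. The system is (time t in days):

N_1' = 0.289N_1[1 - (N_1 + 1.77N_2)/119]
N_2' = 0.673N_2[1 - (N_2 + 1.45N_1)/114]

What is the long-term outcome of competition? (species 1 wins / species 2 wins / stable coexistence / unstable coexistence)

Compare the nullcline intercepts: K1/α12 = 119/1.77 = 67.2 < K2 = 114; K2/α21 = 114/1.45 = 78.6 < K1 = 119.
Since both are reversed, neither can invade when rare; the interior point is a saddle.

unstable coexistence (outcome depends on initial conditions)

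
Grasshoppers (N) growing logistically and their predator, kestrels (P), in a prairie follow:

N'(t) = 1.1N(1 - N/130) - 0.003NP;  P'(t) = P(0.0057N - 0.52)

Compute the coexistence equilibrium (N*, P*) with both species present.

From dP/dt = 0 with P > 0: 0.0057N* = 0.52, so N* = 91.2.
Substitute into dN/dt = 0: 1.1(1 - 91.2/130) = 0.003P*.
The bracket is 0.298, giving P* = 0.328/0.003 = 109.

N* ≈ 91.2, P* ≈ 109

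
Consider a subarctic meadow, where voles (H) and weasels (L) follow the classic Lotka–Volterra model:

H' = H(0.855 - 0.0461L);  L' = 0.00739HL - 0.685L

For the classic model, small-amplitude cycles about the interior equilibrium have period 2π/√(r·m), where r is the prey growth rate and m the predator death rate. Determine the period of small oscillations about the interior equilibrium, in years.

T ≈ 8.21 years

Here r = 0.855 and m = 0.685, so r·m = 0.586.
ω = √0.586 = 0.765 per year, hence T = 2π/ω ≈ 8.21 years.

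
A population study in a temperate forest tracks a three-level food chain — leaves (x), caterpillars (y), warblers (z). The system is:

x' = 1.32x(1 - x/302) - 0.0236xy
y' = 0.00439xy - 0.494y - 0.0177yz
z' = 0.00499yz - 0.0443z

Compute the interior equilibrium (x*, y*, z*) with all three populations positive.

x* ≈ 254, y* ≈ 8.88, z* ≈ 35.1

From dz/dt = 0: 0.00499y* = 0.0443, so y* = 8.88.
From dx/dt = 0: 1.32(1 - x*/302) = 0.0236·8.88, giving x* = 302·(1 - 0.159) = 254.
From dy/dt = 0: 0.00439·254 - 0.494 = 0.0177z*, so z* = 0.621/0.0177 = 35.1.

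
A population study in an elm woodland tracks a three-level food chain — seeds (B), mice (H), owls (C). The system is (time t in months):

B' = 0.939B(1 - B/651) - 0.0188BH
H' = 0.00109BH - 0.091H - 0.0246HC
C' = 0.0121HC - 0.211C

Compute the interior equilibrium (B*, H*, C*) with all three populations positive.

B* ≈ 424, H* ≈ 17.4, C* ≈ 15.1

From dC/dt = 0: 0.0121H* = 0.211, so H* = 17.4.
From dB/dt = 0: 0.939(1 - B*/651) = 0.0188·17.4, giving B* = 651·(1 - 0.349) = 424.
From dH/dt = 0: 0.00109·424 - 0.091 = 0.0246C*, so C* = 0.371/0.0246 = 15.1.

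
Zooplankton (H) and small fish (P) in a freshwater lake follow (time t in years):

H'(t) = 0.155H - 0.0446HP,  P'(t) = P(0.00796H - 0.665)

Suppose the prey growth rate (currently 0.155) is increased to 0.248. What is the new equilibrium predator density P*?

At the interior fixed point, setting dH/dt = 0 with H > 0 fixes P* = (prey growth rate)/(HP coefficient) — independent of the other coefficients.
With the change, P* = 0.248/0.0446 = 5.56; it rises from 3.48.

P* ≈ 5.56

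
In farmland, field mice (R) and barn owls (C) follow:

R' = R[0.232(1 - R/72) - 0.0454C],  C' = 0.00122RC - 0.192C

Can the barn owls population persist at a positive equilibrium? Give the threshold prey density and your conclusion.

The predator equation gives dC/dt > 0 only when R > 0.192/0.00122 = 157.
Without the predator, R → K = 72. Since 72 < 157, the predator cannot invade.

Threshold R = 157; K < 157, so no, the predator goes extinct.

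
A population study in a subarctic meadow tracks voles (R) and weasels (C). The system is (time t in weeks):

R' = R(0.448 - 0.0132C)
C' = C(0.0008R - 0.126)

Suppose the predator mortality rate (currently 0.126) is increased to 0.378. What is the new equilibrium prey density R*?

At the interior fixed point, setting dC/dt = 0 with C > 0 fixes R* = (predator death rate)/(RC coefficient) — independent of the other coefficients.
With the change, R* = 0.378/0.0008 = 472; it rises from 158.

R* ≈ 472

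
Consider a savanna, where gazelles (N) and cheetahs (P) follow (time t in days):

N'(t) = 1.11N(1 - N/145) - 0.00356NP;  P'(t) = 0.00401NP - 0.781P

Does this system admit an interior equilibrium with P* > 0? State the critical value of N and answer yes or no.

Threshold N = 195; K < 195, so no, the predator goes extinct.

The predator equation gives dP/dt > 0 only when N > 0.781/0.00401 = 195.
Without the predator, N → K = 145. Since 145 < 195, the predator cannot invade.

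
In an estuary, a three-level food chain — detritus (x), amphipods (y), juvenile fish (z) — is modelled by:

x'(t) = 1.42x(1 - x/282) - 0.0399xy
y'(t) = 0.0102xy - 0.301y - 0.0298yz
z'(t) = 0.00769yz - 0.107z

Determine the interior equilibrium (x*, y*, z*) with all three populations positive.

x* ≈ 172, y* ≈ 13.9, z* ≈ 48.7

From dz/dt = 0: 0.00769y* = 0.107, so y* = 13.9.
From dx/dt = 0: 1.42(1 - x*/282) = 0.0399·13.9, giving x* = 282·(1 - 0.391) = 172.
From dy/dt = 0: 0.0102·172 - 0.301 = 0.0298z*, so z* = 1.45/0.0298 = 48.7.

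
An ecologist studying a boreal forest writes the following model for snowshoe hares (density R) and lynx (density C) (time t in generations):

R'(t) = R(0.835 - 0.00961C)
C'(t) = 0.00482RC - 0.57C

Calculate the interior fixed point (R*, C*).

R* ≈ 118, C* ≈ 86.9

Set dC/dt = 0 with C > 0: 0.00482R - 0.57 = 0, so R* = 0.57/0.00482 = 118.
Set dR/dt = 0 with R > 0: 0.835 - 0.00961C = 0, so C* = 0.835/0.00961 = 86.9.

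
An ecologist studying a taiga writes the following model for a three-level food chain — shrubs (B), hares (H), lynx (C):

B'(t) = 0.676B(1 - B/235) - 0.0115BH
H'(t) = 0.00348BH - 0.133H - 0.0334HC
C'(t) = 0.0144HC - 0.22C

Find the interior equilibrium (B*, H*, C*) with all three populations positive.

From dC/dt = 0: 0.0144H* = 0.22, so H* = 15.3.
From dB/dt = 0: 0.676(1 - B*/235) = 0.0115·15.3, giving B* = 235·(1 - 0.26) = 174.
From dH/dt = 0: 0.00348·174 - 0.133 = 0.0334C*, so C* = 0.472/0.0334 = 14.1.

B* ≈ 174, H* ≈ 15.3, C* ≈ 14.1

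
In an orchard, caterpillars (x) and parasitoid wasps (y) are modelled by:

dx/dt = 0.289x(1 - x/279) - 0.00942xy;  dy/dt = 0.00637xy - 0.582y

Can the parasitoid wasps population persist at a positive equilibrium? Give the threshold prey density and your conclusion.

The predator equation gives dy/dt > 0 only when x > 0.582/0.00637 = 91.4.
Without the predator, x → K = 279. Since 279 > 91.4, the predator can invade and persist.

Threshold x = 91.4; K > 91.4, so yes, the predator persists.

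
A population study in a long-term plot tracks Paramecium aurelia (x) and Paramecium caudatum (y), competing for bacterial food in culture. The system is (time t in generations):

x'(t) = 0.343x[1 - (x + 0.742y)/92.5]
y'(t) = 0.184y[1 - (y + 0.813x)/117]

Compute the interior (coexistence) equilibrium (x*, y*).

x* ≈ 14.3, y* ≈ 105

Setting both brackets to zero gives the nullclines x + 0.742y = 92.5 and 0.813x + y = 117.
Substituting y = 117 - 0.813x into the first: x(1 - 0.742·0.813) = 92.5 - 0.742·117.
So x* = 5.69/0.397 = 14.3, and then y* = 117 - 0.813·14.3 = 105.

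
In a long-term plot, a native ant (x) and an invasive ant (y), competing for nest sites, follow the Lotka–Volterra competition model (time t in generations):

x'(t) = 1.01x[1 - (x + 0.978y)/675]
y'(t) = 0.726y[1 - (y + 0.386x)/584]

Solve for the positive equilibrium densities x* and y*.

x* ≈ 167, y* ≈ 520

Setting both brackets to zero gives the nullclines x + 0.978y = 675 and 0.386x + y = 584.
Substituting y = 584 - 0.386x into the first: x(1 - 0.978·0.386) = 675 - 0.978·584.
So x* = 104/0.622 = 167, and then y* = 584 - 0.386·167 = 520.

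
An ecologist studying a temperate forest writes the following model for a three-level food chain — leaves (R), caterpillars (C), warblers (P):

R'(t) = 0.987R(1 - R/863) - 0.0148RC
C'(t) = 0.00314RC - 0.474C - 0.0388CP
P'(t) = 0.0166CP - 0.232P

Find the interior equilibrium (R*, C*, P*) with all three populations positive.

From dP/dt = 0: 0.0166C* = 0.232, so C* = 14.
From dR/dt = 0: 0.987(1 - R*/863) = 0.0148·14, giving R* = 863·(1 - 0.21) = 682.
From dC/dt = 0: 0.00314·682 - 0.474 = 0.0388P*, so P* = 1.67/0.0388 = 43.

R* ≈ 682, C* ≈ 14, P* ≈ 43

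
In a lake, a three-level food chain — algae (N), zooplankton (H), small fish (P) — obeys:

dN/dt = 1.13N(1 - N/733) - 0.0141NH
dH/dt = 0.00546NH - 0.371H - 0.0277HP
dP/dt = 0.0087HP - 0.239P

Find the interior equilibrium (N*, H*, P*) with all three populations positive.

N* ≈ 482, H* ≈ 27.5, P* ≈ 81.6

From dP/dt = 0: 0.0087H* = 0.239, so H* = 27.5.
From dN/dt = 0: 1.13(1 - N*/733) = 0.0141·27.5, giving N* = 733·(1 - 0.343) = 482.
From dH/dt = 0: 0.00546·482 - 0.371 = 0.0277P*, so P* = 2.26/0.0277 = 81.6.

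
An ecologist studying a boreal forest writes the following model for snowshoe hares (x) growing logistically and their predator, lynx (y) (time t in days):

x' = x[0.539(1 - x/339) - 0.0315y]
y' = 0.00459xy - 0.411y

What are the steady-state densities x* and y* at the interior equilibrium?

x* ≈ 89.5, y* ≈ 12.6

From dy/dt = 0 with y > 0: 0.00459x* = 0.411, so x* = 89.5.
Substitute into dx/dt = 0: 0.539(1 - 89.5/339) = 0.0315y*.
The bracket is 0.736, giving y* = 0.397/0.0315 = 12.6.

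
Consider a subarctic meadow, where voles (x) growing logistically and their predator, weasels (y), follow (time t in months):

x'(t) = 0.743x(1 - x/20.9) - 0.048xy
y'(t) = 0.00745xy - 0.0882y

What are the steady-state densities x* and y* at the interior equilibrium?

x* ≈ 11.8, y* ≈ 6.71

From dy/dt = 0 with y > 0: 0.00745x* = 0.0882, so x* = 11.8.
Substitute into dx/dt = 0: 0.743(1 - 11.8/20.9) = 0.048y*.
The bracket is 0.434, giving y* = 0.322/0.048 = 6.71.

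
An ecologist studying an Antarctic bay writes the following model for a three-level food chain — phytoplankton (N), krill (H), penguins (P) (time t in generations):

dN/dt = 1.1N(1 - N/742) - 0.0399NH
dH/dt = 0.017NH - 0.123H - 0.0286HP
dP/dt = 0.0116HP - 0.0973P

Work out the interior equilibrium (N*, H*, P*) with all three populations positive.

From dP/dt = 0: 0.0116H* = 0.0973, so H* = 8.39.
From dN/dt = 0: 1.1(1 - N*/742) = 0.0399·8.39, giving N* = 742·(1 - 0.304) = 516.
From dH/dt = 0: 0.017·516 - 0.123 = 0.0286P*, so P* = 8.65/0.0286 = 303.

N* ≈ 516, H* ≈ 8.39, P* ≈ 303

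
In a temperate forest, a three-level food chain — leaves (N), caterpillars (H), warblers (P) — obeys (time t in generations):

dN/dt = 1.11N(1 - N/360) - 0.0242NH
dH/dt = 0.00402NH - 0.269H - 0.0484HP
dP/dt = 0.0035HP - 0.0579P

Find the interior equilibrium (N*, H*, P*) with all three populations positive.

N* ≈ 230, H* ≈ 16.5, P* ≈ 13.6

From dP/dt = 0: 0.0035H* = 0.0579, so H* = 16.5.
From dN/dt = 0: 1.11(1 - N*/360) = 0.0242·16.5, giving N* = 360·(1 - 0.361) = 230.
From dH/dt = 0: 0.00402·230 - 0.269 = 0.0484P*, so P* = 0.656/0.0484 = 13.6.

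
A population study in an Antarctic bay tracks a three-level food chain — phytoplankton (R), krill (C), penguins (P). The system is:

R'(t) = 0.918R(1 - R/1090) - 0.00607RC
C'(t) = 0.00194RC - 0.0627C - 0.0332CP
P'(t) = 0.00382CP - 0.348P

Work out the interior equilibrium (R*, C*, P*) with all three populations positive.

R* ≈ 433, C* ≈ 91.1, P* ≈ 23.4

From dP/dt = 0: 0.00382C* = 0.348, so C* = 91.1.
From dR/dt = 0: 0.918(1 - R*/1090) = 0.00607·91.1, giving R* = 1090·(1 - 0.602) = 433.
From dC/dt = 0: 0.00194·433 - 0.0627 = 0.0332P*, so P* = 0.778/0.0332 = 23.4.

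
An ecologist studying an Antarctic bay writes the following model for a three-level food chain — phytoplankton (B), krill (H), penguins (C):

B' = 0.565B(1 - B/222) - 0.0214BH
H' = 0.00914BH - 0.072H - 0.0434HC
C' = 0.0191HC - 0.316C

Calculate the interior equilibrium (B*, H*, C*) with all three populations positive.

B* ≈ 82.9, H* ≈ 16.5, C* ≈ 15.8

From dC/dt = 0: 0.0191H* = 0.316, so H* = 16.5.
From dB/dt = 0: 0.565(1 - B*/222) = 0.0214·16.5, giving B* = 222·(1 - 0.627) = 82.9.
From dH/dt = 0: 0.00914·82.9 - 0.072 = 0.0434C*, so C* = 0.686/0.0434 = 15.8.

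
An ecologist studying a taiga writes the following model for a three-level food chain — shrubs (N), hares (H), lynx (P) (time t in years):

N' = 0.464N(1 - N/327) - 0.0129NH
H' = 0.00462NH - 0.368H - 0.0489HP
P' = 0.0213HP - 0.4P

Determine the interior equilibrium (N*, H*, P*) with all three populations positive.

N* ≈ 156, H* ≈ 18.8, P* ≈ 7.24

From dP/dt = 0: 0.0213H* = 0.4, so H* = 18.8.
From dN/dt = 0: 0.464(1 - N*/327) = 0.0129·18.8, giving N* = 327·(1 - 0.522) = 156.
From dH/dt = 0: 0.00462·156 - 0.368 = 0.0489P*, so P* = 0.354/0.0489 = 7.24.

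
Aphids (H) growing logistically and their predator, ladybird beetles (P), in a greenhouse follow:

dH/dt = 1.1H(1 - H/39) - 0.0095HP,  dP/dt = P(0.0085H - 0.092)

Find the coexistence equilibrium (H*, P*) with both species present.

H* ≈ 10.8, P* ≈ 83.7

From dP/dt = 0 with P > 0: 0.0085H* = 0.092, so H* = 10.8.
Substitute into dH/dt = 0: 1.1(1 - 10.8/39) = 0.0095P*.
The bracket is 0.722, giving P* = 0.795/0.0095 = 83.7.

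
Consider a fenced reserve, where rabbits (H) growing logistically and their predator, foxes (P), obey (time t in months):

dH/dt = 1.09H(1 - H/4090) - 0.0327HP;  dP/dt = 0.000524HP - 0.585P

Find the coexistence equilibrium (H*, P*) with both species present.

From dP/dt = 0 with P > 0: 0.000524H* = 0.585, so H* = 1120.
Substitute into dH/dt = 0: 1.09(1 - 1120/4090) = 0.0327P*.
The bracket is 0.727, giving P* = 0.792/0.0327 = 24.2.

H* ≈ 1120, P* ≈ 24.2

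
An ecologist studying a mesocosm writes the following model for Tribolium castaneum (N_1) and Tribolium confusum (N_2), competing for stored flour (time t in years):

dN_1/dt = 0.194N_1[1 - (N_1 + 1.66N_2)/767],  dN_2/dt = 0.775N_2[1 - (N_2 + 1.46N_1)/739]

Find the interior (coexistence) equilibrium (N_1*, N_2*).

Setting both brackets to zero gives the nullclines N_1 + 1.66N_2 = 767 and 1.46N_1 + N_2 = 739.
Substituting N_2 = 739 - 1.46N_1 into the first: N_1(1 - 1.66·1.46) = 767 - 1.66·739.
So N_1* = -460/-1.42 = 323, and then N_2* = 739 - 1.46·323 = 268.

N_1* ≈ 323, N_2* ≈ 268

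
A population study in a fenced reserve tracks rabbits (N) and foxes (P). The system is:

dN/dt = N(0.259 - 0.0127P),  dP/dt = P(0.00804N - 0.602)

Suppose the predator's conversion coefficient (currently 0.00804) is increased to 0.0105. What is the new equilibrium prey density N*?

N* ≈ 57.3

At the interior fixed point, setting dP/dt = 0 with P > 0 fixes N* = (predator death rate)/(NP coefficient) — independent of the other coefficients.
With the change, N* = 0.602/0.0105 = 57.3; it falls from 74.9.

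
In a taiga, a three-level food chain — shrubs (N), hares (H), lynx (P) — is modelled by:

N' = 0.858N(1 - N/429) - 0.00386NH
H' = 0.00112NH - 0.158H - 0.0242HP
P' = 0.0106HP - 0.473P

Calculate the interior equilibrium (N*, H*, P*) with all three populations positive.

N* ≈ 343, H* ≈ 44.6, P* ≈ 9.34

From dP/dt = 0: 0.0106H* = 0.473, so H* = 44.6.
From dN/dt = 0: 0.858(1 - N*/429) = 0.00386·44.6, giving N* = 429·(1 - 0.201) = 343.
From dH/dt = 0: 0.00112·343 - 0.158 = 0.0242P*, so P* = 0.226/0.0242 = 9.34.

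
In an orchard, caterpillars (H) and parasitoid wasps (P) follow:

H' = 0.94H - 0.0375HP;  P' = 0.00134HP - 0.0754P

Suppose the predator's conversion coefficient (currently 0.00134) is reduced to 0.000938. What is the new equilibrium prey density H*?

At the interior fixed point, setting dP/dt = 0 with P > 0 fixes H* = (predator death rate)/(HP coefficient) — independent of the other coefficients.
With the change, H* = 0.0754/0.000938 = 80.4; it rises from 56.3.

H* ≈ 80.4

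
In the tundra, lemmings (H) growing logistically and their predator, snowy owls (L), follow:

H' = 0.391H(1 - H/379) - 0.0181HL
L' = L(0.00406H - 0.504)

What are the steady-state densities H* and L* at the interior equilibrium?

From dL/dt = 0 with L > 0: 0.00406H* = 0.504, so H* = 124.
Substitute into dH/dt = 0: 0.391(1 - 124/379) = 0.0181L*.
The bracket is 0.672, giving L* = 0.263/0.0181 = 14.5.

H* ≈ 124, L* ≈ 14.5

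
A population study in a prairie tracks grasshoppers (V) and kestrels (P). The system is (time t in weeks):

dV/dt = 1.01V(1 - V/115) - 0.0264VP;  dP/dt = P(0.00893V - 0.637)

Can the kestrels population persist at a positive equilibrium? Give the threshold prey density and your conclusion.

Threshold V = 71.3; K > 71.3, so yes, the predator persists.

The predator equation gives dP/dt > 0 only when V > 0.637/0.00893 = 71.3.
Without the predator, V → K = 115. Since 115 > 71.3, the predator can invade and persist.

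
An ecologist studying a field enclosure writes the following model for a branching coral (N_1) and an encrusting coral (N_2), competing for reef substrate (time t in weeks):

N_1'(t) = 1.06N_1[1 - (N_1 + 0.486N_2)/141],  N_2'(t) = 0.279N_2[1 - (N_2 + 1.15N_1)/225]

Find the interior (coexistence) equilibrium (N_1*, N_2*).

Setting both brackets to zero gives the nullclines N_1 + 0.486N_2 = 141 and 1.15N_1 + N_2 = 225.
Substituting N_2 = 225 - 1.15N_1 into the first: N_1(1 - 0.486·1.15) = 141 - 0.486·225.
So N_1* = 31.7/0.441 = 71.8, and then N_2* = 225 - 1.15·71.8 = 142.

N_1* ≈ 71.8, N_2* ≈ 142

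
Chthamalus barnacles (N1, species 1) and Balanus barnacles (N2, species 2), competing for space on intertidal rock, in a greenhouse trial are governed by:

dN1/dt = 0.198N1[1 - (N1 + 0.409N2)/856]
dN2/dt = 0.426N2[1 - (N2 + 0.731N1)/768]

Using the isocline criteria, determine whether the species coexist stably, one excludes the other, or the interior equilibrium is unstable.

stable coexistence

Compare the nullcline intercepts: K1/α12 = 856/0.409 = 2090 > K2 = 768; K2/α21 = 768/0.731 = 1050 > K1 = 856.
Since both inequalities hold, each species can invade when rare, so the interior equilibrium is stable.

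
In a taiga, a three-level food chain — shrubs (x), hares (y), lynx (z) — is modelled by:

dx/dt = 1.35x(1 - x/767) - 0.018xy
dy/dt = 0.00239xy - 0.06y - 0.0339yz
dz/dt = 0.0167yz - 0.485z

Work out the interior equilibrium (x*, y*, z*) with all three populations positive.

From dz/dt = 0: 0.0167y* = 0.485, so y* = 29.
From dx/dt = 0: 1.35(1 - x*/767) = 0.018·29, giving x* = 767·(1 - 0.387) = 470.
From dy/dt = 0: 0.00239·470 - 0.06 = 0.0339z*, so z* = 1.06/0.0339 = 31.4.

x* ≈ 470, y* ≈ 29, z* ≈ 31.4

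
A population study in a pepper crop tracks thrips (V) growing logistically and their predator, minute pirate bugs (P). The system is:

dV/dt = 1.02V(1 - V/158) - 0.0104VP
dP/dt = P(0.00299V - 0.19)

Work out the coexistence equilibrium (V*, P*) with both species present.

V* ≈ 63.5, P* ≈ 58.6

From dP/dt = 0 with P > 0: 0.00299V* = 0.19, so V* = 63.5.
Substitute into dV/dt = 0: 1.02(1 - 63.5/158) = 0.0104P*.
The bracket is 0.598, giving P* = 0.61/0.0104 = 58.6.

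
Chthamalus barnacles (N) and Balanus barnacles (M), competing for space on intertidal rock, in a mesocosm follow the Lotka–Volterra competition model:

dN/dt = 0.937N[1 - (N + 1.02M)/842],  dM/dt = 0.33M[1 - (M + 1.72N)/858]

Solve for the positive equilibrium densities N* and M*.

Setting both brackets to zero gives the nullclines N + 1.02M = 842 and 1.72N + M = 858.
Substituting M = 858 - 1.72N into the first: N(1 - 1.02·1.72) = 842 - 1.02·858.
So N* = -33.2/-0.754 = 44, and then M* = 858 - 1.72·44 = 782.

N* ≈ 44, M* ≈ 782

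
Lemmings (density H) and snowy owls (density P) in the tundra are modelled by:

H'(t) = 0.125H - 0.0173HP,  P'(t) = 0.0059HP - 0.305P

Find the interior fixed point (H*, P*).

Set dP/dt = 0 with P > 0: 0.0059H - 0.305 = 0, so H* = 0.305/0.0059 = 51.7.
Set dH/dt = 0 with H > 0: 0.125 - 0.0173P = 0, so P* = 0.125/0.0173 = 7.23.

H* ≈ 51.7, P* ≈ 7.23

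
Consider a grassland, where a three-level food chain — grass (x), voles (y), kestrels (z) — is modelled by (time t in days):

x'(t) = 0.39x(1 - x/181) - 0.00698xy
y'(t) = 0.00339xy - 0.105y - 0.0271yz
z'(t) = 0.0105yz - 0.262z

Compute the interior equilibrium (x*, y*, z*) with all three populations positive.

From dz/dt = 0: 0.0105y* = 0.262, so y* = 25.
From dx/dt = 0: 0.39(1 - x*/181) = 0.00698·25, giving x* = 181·(1 - 0.447) = 100.
From dy/dt = 0: 0.00339·100 - 0.105 = 0.0271z*, so z* = 0.235/0.0271 = 8.66.

x* ≈ 100, y* ≈ 25, z* ≈ 8.66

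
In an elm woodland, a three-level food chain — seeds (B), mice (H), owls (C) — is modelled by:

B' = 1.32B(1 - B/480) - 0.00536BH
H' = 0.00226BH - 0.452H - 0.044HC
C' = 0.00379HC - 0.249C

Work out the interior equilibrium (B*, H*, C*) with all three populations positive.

B* ≈ 352, H* ≈ 65.7, C* ≈ 7.8

From dC/dt = 0: 0.00379H* = 0.249, so H* = 65.7.
From dB/dt = 0: 1.32(1 - B*/480) = 0.00536·65.7, giving B* = 480·(1 - 0.267) = 352.
From dH/dt = 0: 0.00226·352 - 0.452 = 0.044C*, so C* = 0.343/0.044 = 7.8.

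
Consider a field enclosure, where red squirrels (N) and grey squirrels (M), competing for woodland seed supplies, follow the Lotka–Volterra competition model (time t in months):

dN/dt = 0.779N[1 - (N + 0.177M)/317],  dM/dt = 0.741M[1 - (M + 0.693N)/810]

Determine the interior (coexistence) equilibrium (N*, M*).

N* ≈ 198, M* ≈ 673

Setting both brackets to zero gives the nullclines N + 0.177M = 317 and 0.693N + M = 810.
Substituting M = 810 - 0.693N into the first: N(1 - 0.177·0.693) = 317 - 0.177·810.
So N* = 174/0.877 = 198, and then M* = 810 - 0.693·198 = 673.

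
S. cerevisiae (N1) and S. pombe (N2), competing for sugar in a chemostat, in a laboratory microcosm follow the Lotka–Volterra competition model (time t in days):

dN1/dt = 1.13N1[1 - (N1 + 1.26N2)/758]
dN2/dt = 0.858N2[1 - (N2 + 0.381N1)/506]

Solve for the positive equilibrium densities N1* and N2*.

Setting both brackets to zero gives the nullclines N1 + 1.26N2 = 758 and 0.381N1 + N2 = 506.
Substituting N2 = 506 - 0.381N1 into the first: N1(1 - 1.26·0.381) = 758 - 1.26·506.
So N1* = 120/0.52 = 232, and then N2* = 506 - 0.381·232 = 418.

N1* ≈ 232, N2* ≈ 418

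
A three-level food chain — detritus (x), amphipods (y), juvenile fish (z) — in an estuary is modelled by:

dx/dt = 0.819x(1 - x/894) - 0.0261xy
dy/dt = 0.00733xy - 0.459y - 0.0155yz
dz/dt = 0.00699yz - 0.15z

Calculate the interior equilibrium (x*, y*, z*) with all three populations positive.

x* ≈ 283, y* ≈ 21.5, z* ≈ 104

From dz/dt = 0: 0.00699y* = 0.15, so y* = 21.5.
From dx/dt = 0: 0.819(1 - x*/894) = 0.0261·21.5, giving x* = 894·(1 - 0.684) = 283.
From dy/dt = 0: 0.00733·283 - 0.459 = 0.0155z*, so z* = 1.61/0.0155 = 104.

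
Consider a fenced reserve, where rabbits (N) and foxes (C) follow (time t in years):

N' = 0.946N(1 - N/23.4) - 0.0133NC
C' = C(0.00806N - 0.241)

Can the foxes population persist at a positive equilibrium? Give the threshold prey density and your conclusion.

The predator equation gives dC/dt > 0 only when N > 0.241/0.00806 = 29.9.
Without the predator, N → K = 23.4. Since 23.4 < 29.9, the predator cannot invade.

Threshold N = 29.9; K < 29.9, so no, the predator goes extinct.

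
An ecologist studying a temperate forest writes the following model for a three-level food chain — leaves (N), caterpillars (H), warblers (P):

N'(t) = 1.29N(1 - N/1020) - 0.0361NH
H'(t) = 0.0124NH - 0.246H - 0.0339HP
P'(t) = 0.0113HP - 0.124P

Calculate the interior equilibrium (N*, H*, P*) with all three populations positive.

N* ≈ 707, H* ≈ 11, P* ≈ 251

From dP/dt = 0: 0.0113H* = 0.124, so H* = 11.
From dN/dt = 0: 1.29(1 - N*/1020) = 0.0361·11, giving N* = 1020·(1 - 0.307) = 707.
From dH/dt = 0: 0.0124·707 - 0.246 = 0.0339P*, so P* = 8.52/0.0339 = 251.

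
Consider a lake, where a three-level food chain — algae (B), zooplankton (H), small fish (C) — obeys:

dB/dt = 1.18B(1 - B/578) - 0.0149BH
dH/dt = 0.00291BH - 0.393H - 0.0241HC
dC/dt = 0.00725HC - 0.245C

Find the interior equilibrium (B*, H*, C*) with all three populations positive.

From dC/dt = 0: 0.00725H* = 0.245, so H* = 33.8.
From dB/dt = 0: 1.18(1 - B*/578) = 0.0149·33.8, giving B* = 578·(1 - 0.427) = 331.
From dH/dt = 0: 0.00291·331 - 0.393 = 0.0241C*, so C* = 0.571/0.0241 = 23.7.

B* ≈ 331, H* ≈ 33.8, C* ≈ 23.7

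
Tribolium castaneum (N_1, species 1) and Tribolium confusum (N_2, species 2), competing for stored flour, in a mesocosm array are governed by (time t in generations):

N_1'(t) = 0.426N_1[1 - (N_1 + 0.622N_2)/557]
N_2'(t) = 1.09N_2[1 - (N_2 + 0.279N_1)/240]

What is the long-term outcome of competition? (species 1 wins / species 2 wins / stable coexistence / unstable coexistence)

stable coexistence

Compare the nullcline intercepts: K1/α12 = 557/0.622 = 895 > K2 = 240; K2/α21 = 240/0.279 = 860 > K1 = 557.
Since both inequalities hold, each species can invade when rare, so the interior equilibrium is stable.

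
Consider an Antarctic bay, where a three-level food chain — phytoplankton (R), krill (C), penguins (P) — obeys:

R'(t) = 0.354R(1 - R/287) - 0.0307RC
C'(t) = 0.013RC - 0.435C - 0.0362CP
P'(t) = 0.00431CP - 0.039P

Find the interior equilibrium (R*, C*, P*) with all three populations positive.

R* ≈ 61.8, C* ≈ 9.05, P* ≈ 10.2

From dP/dt = 0: 0.00431C* = 0.039, so C* = 9.05.
From dR/dt = 0: 0.354(1 - R*/287) = 0.0307·9.05, giving R* = 287·(1 - 0.785) = 61.8.
From dC/dt = 0: 0.013·61.8 - 0.435 = 0.0362P*, so P* = 0.368/0.0362 = 10.2.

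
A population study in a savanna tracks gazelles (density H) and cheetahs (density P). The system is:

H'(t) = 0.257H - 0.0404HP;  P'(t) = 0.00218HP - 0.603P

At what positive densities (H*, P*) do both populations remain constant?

H* ≈ 277, P* ≈ 6.36

Set dP/dt = 0 with P > 0: 0.00218H - 0.603 = 0, so H* = 0.603/0.00218 = 277.
Set dH/dt = 0 with H > 0: 0.257 - 0.0404P = 0, so P* = 0.257/0.0404 = 6.36.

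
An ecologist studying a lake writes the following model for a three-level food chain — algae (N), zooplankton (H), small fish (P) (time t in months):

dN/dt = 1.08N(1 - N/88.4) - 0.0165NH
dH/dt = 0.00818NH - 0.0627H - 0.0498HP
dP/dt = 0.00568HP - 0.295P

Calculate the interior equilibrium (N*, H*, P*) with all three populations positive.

From dP/dt = 0: 0.00568H* = 0.295, so H* = 51.9.
From dN/dt = 0: 1.08(1 - N*/88.4) = 0.0165·51.9, giving N* = 88.4·(1 - 0.793) = 18.3.
From dH/dt = 0: 0.00818·18.3 - 0.0627 = 0.0498P*, so P* = 0.0866/0.0498 = 1.74.

N* ≈ 18.3, H* ≈ 51.9, P* ≈ 1.74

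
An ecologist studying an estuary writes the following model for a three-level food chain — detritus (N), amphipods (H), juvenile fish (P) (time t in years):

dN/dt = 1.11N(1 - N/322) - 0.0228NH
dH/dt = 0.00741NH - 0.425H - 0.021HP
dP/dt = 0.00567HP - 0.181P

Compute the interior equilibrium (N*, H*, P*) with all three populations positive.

N* ≈ 111, H* ≈ 31.9, P* ≈ 18.9

From dP/dt = 0: 0.00567H* = 0.181, so H* = 31.9.
From dN/dt = 0: 1.11(1 - N*/322) = 0.0228·31.9, giving N* = 322·(1 - 0.656) = 111.
From dH/dt = 0: 0.00741·111 - 0.425 = 0.021P*, so P* = 0.396/0.021 = 18.9.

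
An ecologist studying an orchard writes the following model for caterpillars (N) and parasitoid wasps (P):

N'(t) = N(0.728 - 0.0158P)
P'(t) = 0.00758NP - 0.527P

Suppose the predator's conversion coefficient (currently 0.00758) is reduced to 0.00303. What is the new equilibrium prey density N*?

At the interior fixed point, setting dP/dt = 0 with P > 0 fixes N* = (predator death rate)/(NP coefficient) — independent of the other coefficients.
With the change, N* = 0.527/0.00303 = 174; it rises from 69.5.

N* ≈ 174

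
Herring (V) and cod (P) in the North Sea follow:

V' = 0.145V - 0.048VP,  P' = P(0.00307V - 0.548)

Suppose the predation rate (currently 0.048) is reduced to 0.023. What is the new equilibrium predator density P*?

P* ≈ 6.3

At the interior fixed point, setting dV/dt = 0 with V > 0 fixes P* = (prey growth rate)/(VP coefficient) — independent of the other coefficients.
With the change, P* = 0.145/0.023 = 6.3; it rises from 3.02.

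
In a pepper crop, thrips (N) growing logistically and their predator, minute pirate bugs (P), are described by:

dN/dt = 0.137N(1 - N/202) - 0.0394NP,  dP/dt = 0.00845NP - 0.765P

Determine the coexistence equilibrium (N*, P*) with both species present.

N* ≈ 90.5, P* ≈ 1.92

From dP/dt = 0 with P > 0: 0.00845N* = 0.765, so N* = 90.5.
Substitute into dN/dt = 0: 0.137(1 - 90.5/202) = 0.0394P*.
The bracket is 0.552, giving P* = 0.0756/0.0394 = 1.92.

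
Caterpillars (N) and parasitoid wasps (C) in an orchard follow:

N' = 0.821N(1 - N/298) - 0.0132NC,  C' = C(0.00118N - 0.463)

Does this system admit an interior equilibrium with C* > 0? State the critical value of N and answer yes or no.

The predator equation gives dC/dt > 0 only when N > 0.463/0.00118 = 392.
Without the predator, N → K = 298. Since 298 < 392, the predator cannot invade.

Threshold N = 392; K < 392, so no, the predator goes extinct.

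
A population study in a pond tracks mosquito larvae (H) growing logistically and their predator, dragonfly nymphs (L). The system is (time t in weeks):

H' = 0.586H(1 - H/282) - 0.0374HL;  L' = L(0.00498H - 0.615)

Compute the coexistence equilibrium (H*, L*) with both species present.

H* ≈ 123, L* ≈ 8.81

From dL/dt = 0 with L > 0: 0.00498H* = 0.615, so H* = 123.
Substitute into dH/dt = 0: 0.586(1 - 123/282) = 0.0374L*.
The bracket is 0.562, giving L* = 0.329/0.0374 = 8.81.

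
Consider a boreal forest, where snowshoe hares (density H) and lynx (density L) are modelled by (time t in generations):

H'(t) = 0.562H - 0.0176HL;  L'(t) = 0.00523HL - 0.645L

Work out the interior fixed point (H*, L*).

Set dL/dt = 0 with L > 0: 0.00523H - 0.645 = 0, so H* = 0.645/0.00523 = 123.
Set dH/dt = 0 with H > 0: 0.562 - 0.0176L = 0, so L* = 0.562/0.0176 = 31.9.

H* ≈ 123, L* ≈ 31.9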